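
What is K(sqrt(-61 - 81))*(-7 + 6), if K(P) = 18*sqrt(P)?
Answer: -18*142**(1/4)*sqrt(I) ≈ -43.937 - 43.937*I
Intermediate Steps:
K(sqrt(-61 - 81))*(-7 + 6) = (18*sqrt(sqrt(-61 - 81)))*(-7 + 6) = (18*sqrt(sqrt(-142)))*(-1) = (18*sqrt(I*sqrt(142)))*(-1) = (18*(142**(1/4)*sqrt(I)))*(-1) = (18*142**(1/4)*sqrt(I))*(-1) = -18*142**(1/4)*sqrt(I)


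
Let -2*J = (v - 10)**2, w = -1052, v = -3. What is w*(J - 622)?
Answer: 743238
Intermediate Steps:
J = -169/2 (J = -(-3 - 10)**2/2 = -1/2*(-13)**2 = -1/2*169 = -169/2 ≈ -84.500)
w*(J - 622) = -1052*(-169/2 - 622) = -1052*(-1413/2) = 743238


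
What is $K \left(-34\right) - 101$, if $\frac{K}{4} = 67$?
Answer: $-9213$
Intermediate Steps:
$K = 268$ ($K = 4 \cdot 67 = 268$)
$K \left(-34\right) - 101 = 268 \left(-34\right) - 101 = -9112 - 101 = -9213$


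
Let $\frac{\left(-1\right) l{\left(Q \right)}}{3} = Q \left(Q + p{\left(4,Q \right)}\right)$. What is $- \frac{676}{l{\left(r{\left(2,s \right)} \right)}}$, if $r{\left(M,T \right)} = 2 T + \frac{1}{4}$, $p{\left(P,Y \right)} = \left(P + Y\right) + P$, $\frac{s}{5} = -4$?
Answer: $\frac{416}{5247} \approx 0.079283$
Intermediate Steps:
$s = -20$ ($s = 5 \left(-4\right) = -20$)
$p{\left(P,Y \right)} = Y + 2 P$
$r{\left(M,T \right)} = \frac{1}{4} + 2 T$ ($r{\left(M,T \right)} = 2 T + \frac{1}{4} = \frac{1}{4} + 2 T$)
$l{\left(Q \right)} = - 3 Q \left(8 + 2 Q\right)$ ($l{\left(Q \right)} = - 3 Q \left(Q + \left(Q + 2 \cdot 4\right)\right) = - 3 Q \left(Q + \left(Q + 8\right)\right) = - 3 Q \left(Q + \left(8 + Q\right)\right) = - 3 Q \left(8 + 2 Q\right)$)
$- \frac{676}{l{\left(r{\left(2,s \right)} \right)}} = - \frac{676}{\left(-6\right) \left(\frac{1}{4} + 2 \left(-20\right)\right) \left(4 + \left(\frac{1}{4} + 2 \left(-20\right)\right)\right)} = - \frac{676}{\left(-6\right) \left(\frac{1}{4} - 40\right) \left(4 + \left(\frac{1}{4} - 40\right)\right)} = - \frac{676}{\left(-6\right) \left(- \frac{159}{4}\right) \left(4 - \frac{159}{4}\right)} = - \frac{676}{\left(-6\right) \left(- \frac{159}{4}\right) \left(- \frac{143}{4}\right)} = - \frac{676}{- \frac{68211}{8}} = \left(-676\right) \left(- \frac{8}{68211}\right) = \frac{416}{5247}$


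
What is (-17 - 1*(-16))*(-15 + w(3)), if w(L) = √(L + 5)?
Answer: 15 - 2*√2 ≈ 12.172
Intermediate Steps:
w(L) = √(5 + L)
(-17 - 1*(-16))*(-15 + w(3)) = (-17 - 1*(-16))*(-15 + √(5 + 3)) = (-17 + 16)*(-15 + √8) = -(-15 + 2*√2) = 15 - 2*√2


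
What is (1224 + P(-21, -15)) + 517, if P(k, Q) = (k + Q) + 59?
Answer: 1764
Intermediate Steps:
P(k, Q) = 59 + Q + k (P(k, Q) = (Q + k) + 59 = 59 + Q + k)
(1224 + P(-21, -15)) + 517 = (1224 + (59 - 15 - 21)) + 517 = (1224 + 23) + 517 = 1247 + 517 = 1764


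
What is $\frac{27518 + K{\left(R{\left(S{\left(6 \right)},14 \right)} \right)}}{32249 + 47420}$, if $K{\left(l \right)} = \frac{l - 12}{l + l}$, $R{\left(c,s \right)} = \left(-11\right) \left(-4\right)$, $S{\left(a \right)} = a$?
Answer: $\frac{302702}{876359} \approx 0.34541$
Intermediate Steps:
$R{\left(c,s \right)} = 44$
$K{\left(l \right)} = \frac{-12 + l}{2 l}$
$\frac{27518 + K{\left(R{\left(S{\left(6 \right)},14 \right)} \right)}}{32249 + 47420} = \frac{27518 + \frac{-12 + 44}{2 \cdot 44}}{32249 + 47420} = \frac{27518 + \frac{1}{2} \cdot \frac{1}{44} \cdot 32}{79669} = \left(27518 + \frac{4}{11}\right) \frac{1}{79669} = \frac{302702}{11} \cdot \frac{1}{79669} = \frac{302702}{876359}$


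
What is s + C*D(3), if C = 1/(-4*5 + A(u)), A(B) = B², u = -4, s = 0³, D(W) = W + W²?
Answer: -3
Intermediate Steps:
s = 0
C = -¼ (C = 1/(-4*5 + (-4)²) = 1/(-20 + 16) = 1/(-4) = -¼ ≈ -0.25000)
s + C*D(3) = 0 - 3*(1 + 3)/4 = 0 - 3*4/4 = 0 - ¼*12 = 0 - 3 = -3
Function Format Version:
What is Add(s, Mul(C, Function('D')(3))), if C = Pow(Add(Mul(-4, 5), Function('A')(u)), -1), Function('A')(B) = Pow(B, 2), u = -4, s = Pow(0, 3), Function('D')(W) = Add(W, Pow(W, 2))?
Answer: -3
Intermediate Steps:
s = 0
C = Rational(-1, 4) (C = Pow(Add(Mul(-4, 5), Pow(-4, 2)), -1) = Pow(Add(-20, 16), -1) = Pow(-4, -1) = Rational(-1, 4) ≈ -0.25000)
Add(s, Mul(C, Function('D')(3))) = Add(0, Mul(Rational(-1, 4), Mul(3, Add(1, 3)))) = Add(0, Mul(Rational(-1, 4), Mul(3, 4))) = Add(0, Mul(Rational(-1, 4), 12)) = Add(0, -3) = -3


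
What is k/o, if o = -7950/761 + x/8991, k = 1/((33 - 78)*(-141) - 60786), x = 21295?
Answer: 760239/334346104795 ≈ 2.2738e-6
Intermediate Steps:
k = -1/54441 (k = 1/(-45*(-141) - 60786) = 1/(6345 - 60786) = 1/(-54441) = -1/54441 ≈ -1.8369e-5)
o = -55272955/6842151 (o = -7950/761 + 21295/8991 = -55272955/6842151 ≈ -8.0783)
k/o = -1/(54441*(-55272955/6842151)) = -1/54441*(-6842151/55272955) = 760239/334346104795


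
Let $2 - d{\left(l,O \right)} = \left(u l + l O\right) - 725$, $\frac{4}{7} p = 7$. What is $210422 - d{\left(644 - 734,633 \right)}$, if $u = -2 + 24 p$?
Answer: $126445$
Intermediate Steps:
$p = \frac{49}{4}$ ($p = \frac{7}{4} \cdot 7 = \frac{49}{4} \approx 12.25$)
$u = 292$ ($u = -2 + 24 \cdot \frac{49}{4} = -2 + 294 = 292$)
$d{\left(l,O \right)} = 727 - 292 l - O l$ ($d{\left(l,O \right)} = 2 - \left(\left(292 l + l O\right) - 725\right) = 2 - \left(\left(292 l + O l\right) - 725\right) = 2 - \left(-725 + 292 l + O l\right) = 727 - 292 l - O l$)
$210422 - d{\left(644 - 734,633 \right)} = 210422 - \left(727 - 292 \left(644 - 734\right) - 633 \left(644 - 734\right)\right) = 210422 - \left(727 - -26280 - 633 \left(-90\right)\right) = 210422 - \left(727 + 26280 + 56970\right) = 210422 - 83977 = 126445$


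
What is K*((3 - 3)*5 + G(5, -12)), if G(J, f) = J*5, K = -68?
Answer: -1700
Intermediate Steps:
G(J, f) = 5*J
K*((3 - 3)*5 + G(5, -12)) = -68*((3 - 3)*5 + 5*5) = -68*(0*5 + 25) = -68*(0 + 25) = -68*25 = -1700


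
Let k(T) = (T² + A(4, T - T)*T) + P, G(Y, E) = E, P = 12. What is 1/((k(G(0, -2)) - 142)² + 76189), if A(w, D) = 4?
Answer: 1/94145 ≈ 1.0622e-5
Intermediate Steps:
k(T) = 12 + T² + 4*T (k(T) = (T² + 4*T) + 12 = 12 + T² + 4*T)
1/((k(G(0, -2)) - 142)² + 76189) = 1/(((12 + (-2)² + 4*(-2)) - 142)² + 76189) = 1/(((12 + 4 - 8) - 142)² + 76189) = 1/((8 - 142)² + 76189) = 1/((-134)² + 76189) = 1/(17956 + 76189) = 1/94145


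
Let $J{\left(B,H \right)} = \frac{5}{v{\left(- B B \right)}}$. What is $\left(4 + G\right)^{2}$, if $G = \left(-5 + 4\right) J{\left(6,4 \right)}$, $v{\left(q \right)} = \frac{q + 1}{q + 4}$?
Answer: $\frac{16}{49} \approx 0.32653$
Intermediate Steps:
$v{\left(q \right)} = \frac{1 + q}{4 + q}$
$J{\left(B,H \right)} = \frac{5 \left(4 - B^{2}\right)}{1 - B^{2}}$ ($J{\left(B,H \right)} = \frac{5}{\frac{1}{4 + - B B} \left(1 + - B B\right)} = \frac{5}{\frac{1}{4 - B^{2}} \left(1 - B^{2}\right)} = 5 \frac{4 - B^{2}}{1 - B^{2}} = \frac{5 \left(4 - B^{2}\right)}{1 - B^{2}}$)
$G = - \frac{32}{7}$ ($G = \left(-5 + 4\right) \frac{5 \left(-4 + 6^{2}\right)}{-1 + 6^{2}} = - \frac{5 \left(-4 + 36\right)}{-1 + 36} = - \frac{5 \cdot 32}{35} = \left(-1\right) \frac{32}{7} = - \frac{32}{7} \approx -4.5714$)
$\left(4 + G\right)^{2} = \left(4 - \frac{32}{7}\right)^{2} = \left(- \frac{4}{7}\right)^{2} = \frac{16}{49}$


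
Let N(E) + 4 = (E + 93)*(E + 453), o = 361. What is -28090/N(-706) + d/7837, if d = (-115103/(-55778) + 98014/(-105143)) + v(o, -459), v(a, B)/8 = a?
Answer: 267334491754377049/1425584416030892166 ≈ 0.18753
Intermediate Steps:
v(a, B) = 8*a
d = 16943791391389/5864666254 (d = (-115103/(-55778) + 98014/(-105143)) + 8*361 = (-115103*(-1/55778) + 98014*(-1/105143)) + 2888 = (115103/55778 - 98014/105143) + 2888 = 6635249837/5864666254 + 2888 = 16943791391389/5864666254 ≈ 2889.1)
N(E) = -4 + (93 + E)*(453 + E) (N(E) = -4 + (E + 93)*(E + 453) = -4 + (93 + E)*(453 + E))
-28090/N(-706) + d/7837 = -28090/(42125 + (-706)**2 + 546*(-706)) + (16943791391389/5864666254)/7837 = -28090/(42125 + 498436 - 385476) + (16943791391389/5864666254)*(1/7837) = -28090/155085 + 16943791391389/45961389432598 = -28090*1/155085 + 16943791391389/45961389432598 = -5618/31017 + 16943791391389/45961389432598 = 267334491754377049/1425584416030892166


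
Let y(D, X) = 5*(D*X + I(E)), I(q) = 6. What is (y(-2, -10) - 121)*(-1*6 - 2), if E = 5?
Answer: -72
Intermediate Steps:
y(D, X) = 30 + 5*D*X (y(D, X) = 5*(D*X + 6) = 5*(6 + D*X) = 30 + 5*D*X)
(y(-2, -10) - 121)*(-1*6 - 2) = ((30 + 5*(-2)*(-10)) - 121)*(-1*6 - 2) = ((30 + 100) - 121)*(-6 - 2) = (130 - 121)*(-8) = 9*(-8) = -72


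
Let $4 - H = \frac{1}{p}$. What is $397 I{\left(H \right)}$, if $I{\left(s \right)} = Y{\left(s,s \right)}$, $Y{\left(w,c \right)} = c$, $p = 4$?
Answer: $\frac{5955}{4} \approx 1488.8$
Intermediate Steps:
$H = \frac{15}{4}$ ($H = 4 - \frac{1}{4} = \frac{15}{4} \approx 3.75$)
$I{\left(s \right)} = s$
$397 I{\left(H \right)} = 397 \cdot \frac{15}{4} = \frac{5955}{4}$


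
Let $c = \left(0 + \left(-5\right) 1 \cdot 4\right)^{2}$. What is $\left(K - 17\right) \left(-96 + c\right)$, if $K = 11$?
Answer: $-1824$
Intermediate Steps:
$c = 400$ ($c = \left(0 - 20\right)^{2} = \left(-20\right)^{2} = 400$)
$\left(K - 17\right) \left(-96 + c\right) = \left(11 - 17\right) \left(-96 + 400\right) = \left(-6\right) 304 = -1824$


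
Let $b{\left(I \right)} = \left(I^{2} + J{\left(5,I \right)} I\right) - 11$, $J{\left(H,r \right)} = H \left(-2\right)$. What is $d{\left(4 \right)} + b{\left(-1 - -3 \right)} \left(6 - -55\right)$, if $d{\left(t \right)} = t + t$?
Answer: $-1639$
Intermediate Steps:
$J{\left(H,r \right)} = - 2 H$
$b{\left(I \right)} = -11 + I^{2} - 10 I$ ($b{\left(I \right)} = \left(I^{2} + \left(-2\right) 5 I\right) - 11 = \left(I^{2} - 10 I\right) - 11 = -11 + I^{2} - 10 I$)
$d{\left(t \right)} = 2 t$
$d{\left(4 \right)} + b{\left(-1 - -3 \right)} \left(6 - -55\right) = 2 \cdot 4 + \left(-11 + \left(-1 - -3\right)^{2} - 10 \left(-1 - -3\right)\right) \left(6 - -55\right) = 8 + \left(-11 + \left(-1 + 3\right)^{2} - 10 \left(-1 + 3\right)\right) \left(6 + 55\right) = 8 + \left(-11 + 2^{2} - 20\right) 61 = 8 + \left(-11 + 4 - 20\right) 61 = 8 - 1647 = -1639$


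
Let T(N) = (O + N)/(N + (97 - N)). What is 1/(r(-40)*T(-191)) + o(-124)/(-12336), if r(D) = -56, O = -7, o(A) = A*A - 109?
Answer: -875437/712404 ≈ -1.2288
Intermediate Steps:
o(A) = -109 + A² (o(A) = A² - 109 = -109 + A²)
T(N) = -7/97 + N/97 (T(N) = (-7 + N)/(N + (97 - N)) = (-7 + N)/97 = (-7 + N)*(1/97) = -7/97 + N/97)
1/(r(-40)*T(-191)) + o(-124)/(-12336) = 1/((-56)*(-7/97 + (1/97)*(-191))) + (-109 + (-124)²)/(-12336) = -1/(56*(-7/97 - 191/97)) + (-109 + 15376)*(-1/12336) = -1/(56*(-198/97)) + 15267*(-1/12336) = -1/56*(-97/198) - 5089/4112 = 97/11088 - 5089/4112 = -875437/712404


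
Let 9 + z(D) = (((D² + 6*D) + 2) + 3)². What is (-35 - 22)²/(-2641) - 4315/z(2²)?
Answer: -944521/280224 ≈ -3.3706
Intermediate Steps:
z(D) = -9 + (5 + D² + 6*D)² (z(D) = -9 + (((D² + 6*D) + 2) + 3)² = -9 + ((2 + D² + 6*D) + 3)² = -9 + (5 + D² + 6*D)²)
(-35 - 22)²/(-2641) - 4315/z(2²) = (-35 - 22)²/(-2641) - 4315/(-9 + (5 + (2²)² + 6*2²)²) = (-57)²*(-1/2641) - 4315/(-9 + (5 + 4² + 6*4)²) = 3249*(-1/2641) - 4315/(-9 + (5 + 16 + 24)²) = -171/139 - 4315/(-9 + 45²) = -171/139 - 4315/(-9 + 2025) = -171/139 - 4315/2016 = -944521/280224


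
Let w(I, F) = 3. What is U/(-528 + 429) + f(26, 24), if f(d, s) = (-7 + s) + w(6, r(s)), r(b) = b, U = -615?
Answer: 865/33 ≈ 26.212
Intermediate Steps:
f(d, s) = -4 + s (f(d, s) = (-7 + s) + 3 = -4 + s)
U/(-528 + 429) + f(26, 24) = -615/(-528 + 429) + (-4 + 24) = -615/(-99) + 20 = -1/99*(-615) + 20 = 205/33 + 20 = 865/33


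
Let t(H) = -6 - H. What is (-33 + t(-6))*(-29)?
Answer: 957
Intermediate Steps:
(-33 + t(-6))*(-29) = (-33 + (-6 - 1*(-6)))*(-29) = (-33 + (-6 + 6))*(-29) = (-33 + 0)*(-29) = -33*(-29) = 957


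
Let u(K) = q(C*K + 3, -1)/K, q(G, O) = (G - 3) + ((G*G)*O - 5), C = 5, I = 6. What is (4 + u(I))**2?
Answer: 270400/9 ≈ 30044.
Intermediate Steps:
q(G, O) = -8 + G + O*G**2 (q(G, O) = (-3 + G) + (G**2*O - 5) = (-3 + G) + (O*G**2 - 5) = (-3 + G) + (-5 + O*G**2) = -8 + G + O*G**2)
u(K) = (-5 - (3 + 5*K)**2 + 5*K)/K (u(K) = (-8 + (5*K + 3) - (5*K + 3)**2)/K = (-8 + (3 + 5*K) - (3 + 5*K)**2)/K = (-5 - (3 + 5*K)**2 + 5*K)/K)
(4 + u(I))**2 = (4 + (-5 - (3 + 5*6)**2 + 5*6)/6)**2 = (4 + (-5 - (3 + 30)**2 + 30)/6)**2 = (4 + (-5 - 1*33**2 + 30)/6)**2 = (4 + (-5 - 1*1089 + 30)/6)**2 = (4 + (-5 - 1089 + 30)/6)**2 = (4 + (1/6)*(-1064))**2 = (4 - 532/3)**2 = (-520/3)**2 = 270400/9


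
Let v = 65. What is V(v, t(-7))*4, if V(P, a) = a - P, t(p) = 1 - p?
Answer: -228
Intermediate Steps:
V(v, t(-7))*4 = ((1 - 1*(-7)) - 1*65)*4 = ((1 + 7) - 65)*4 = (8 - 65)*4 = -57*4 = -228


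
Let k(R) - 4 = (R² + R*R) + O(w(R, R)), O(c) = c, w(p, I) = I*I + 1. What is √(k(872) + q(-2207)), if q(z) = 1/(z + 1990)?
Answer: 2*√26854350439/217 ≈ 1510.3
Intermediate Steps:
q(z) = 1/(1990 + z)
w(p, I) = 1 + I² (w(p, I) = I² + 1 = 1 + I²)
k(R) = 5 + 3*R² (k(R) = 4 + ((R² + R*R) + (1 + R²)) = 4 + ((R² + R²) + (1 + R²)) = 4 + (2*R² + (1 + R²)) = 4 + (1 + 3*R²) = 5 + 3*R²)
√(k(872) + q(-2207)) = √((5 + 3*872²) + 1/(1990 - 2207)) = √((5 + 3*760384) + 1/(-217)) = √((5 + 2281152) - 1/217) = √(2281157 - 1/217) = √(495011068/217) = 2*√26854350439/217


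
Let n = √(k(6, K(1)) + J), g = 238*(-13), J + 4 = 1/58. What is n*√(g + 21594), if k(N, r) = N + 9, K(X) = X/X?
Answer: 15*√761830/29 ≈ 451.46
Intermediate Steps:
K(X) = 1
k(N, r) = 9 + N
J = -231/58 (J = -4 + 1/58 = -231/58 ≈ -3.9828)
g = -3094
n = 3*√4118/58 (n = √((9 + 6) - 231/58) = √(15 - 231/58) = √(639/58) = 3*√4118/58 ≈ 3.3192)
n*√(g + 21594) = (3*√4118/58)*√(-3094 + 21594) = (3*√4118/58)*√18500 = (3*√4118/58)*(10*√185) = 15*√761830/29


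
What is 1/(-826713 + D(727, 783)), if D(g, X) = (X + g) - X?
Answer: -1/825986 ≈ -1.2107e-6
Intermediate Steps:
D(g, X) = g
1/(-826713 + D(727, 783)) = 1/(-826713 + 727) = 1/(-825986) = -1/825986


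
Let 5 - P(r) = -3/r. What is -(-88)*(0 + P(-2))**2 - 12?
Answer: 1066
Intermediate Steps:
P(r) = 5 + 3/r (P(r) = 5 - (-3)/r = 5 + 3/r)
-(-88)*(0 + P(-2))**2 - 12 = -(-88)*(0 + (5 + 3/(-2)))**2 - 12 = -(-88)*(0 + (5 + 3*(-1/2)))**2 - 12 = -(-88)*(0 + (5 - 3/2))**2 - 12 = -(-88)*(0 + 7/2)**2 - 12 = -(-88)*(7/2)**2 - 12 = -(-88)*49/4 - 12 = -88*(-49/4) - 12 = 1078 - 12 = 1066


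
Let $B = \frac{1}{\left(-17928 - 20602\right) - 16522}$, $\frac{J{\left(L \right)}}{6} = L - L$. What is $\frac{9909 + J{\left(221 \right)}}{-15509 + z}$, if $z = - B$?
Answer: $- \frac{181836756}{284600489} \approx -0.63892$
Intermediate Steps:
$J{\left(L \right)} = 0$ ($J{\left(L \right)} = 6 \left(L - L\right) = 6 \cdot 0 = 0$)
$B = - \frac{1}{55052}$ ($B = \frac{1}{\left(-17928 - 20602\right) - 16522} = \frac{1}{-38530 - 16522} = \frac{1}{-55052} = - \frac{1}{55052} \approx -1.8165 \cdot 10^{-5}$)
$z = \frac{1}{55052}$ ($z = \left(-1\right) \left(- \frac{1}{55052}\right) = \frac{1}{55052} \approx 1.8165 \cdot 10^{-5}$)
$\frac{9909 + J{\left(221 \right)}}{-15509 + z} = \frac{9909 + 0}{-15509 + \frac{1}{55052}} = \frac{9909}{- \frac{853801467}{55052}} = 9909 \left(- \frac{55052}{853801467}\right) = - \frac{181836756}{284600489}$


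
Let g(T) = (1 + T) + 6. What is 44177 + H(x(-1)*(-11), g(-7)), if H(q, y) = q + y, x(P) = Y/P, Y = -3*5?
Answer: 44012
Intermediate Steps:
g(T) = 7 + T
Y = -15
x(P) = -15/P
44177 + H(x(-1)*(-11), g(-7)) = 44177 + (-15/(-1)*(-11) + (7 - 7)) = 44177 + (-15*(-1)*(-11) + 0) = 44177 + (15*(-11) + 0) = 44177 + (-165 + 0) = 44177 - 165 = 44012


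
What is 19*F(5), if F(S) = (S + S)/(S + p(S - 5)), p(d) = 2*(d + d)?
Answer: 38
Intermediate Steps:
p(d) = 4*d (p(d) = 2*(2*d) = 4*d)
F(S) = 2*S/(-20 + 5*S) (F(S) = (S + S)/(S + 4*(S - 5)) = (2*S)/(S + 4*(-5 + S)) = (2*S)/(S + (-20 + 4*S)) = (2*S)/(-20 + 5*S) = 2*S/(-20 + 5*S))
19*F(5) = 19*((⅖)*5/(-4 + 5)) = 19*((⅖)*5/1) = 19*((⅖)*5*1) = 19*2 = 38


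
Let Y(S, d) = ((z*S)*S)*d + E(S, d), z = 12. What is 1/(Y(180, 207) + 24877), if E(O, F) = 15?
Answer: 1/80506492 ≈ 1.2421e-8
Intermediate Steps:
Y(S, d) = 15 + 12*d*S² (Y(S, d) = ((12*S)*S)*d + 15 = (12*S²)*d + 15 = 12*d*S² + 15 = 15 + 12*d*S²)
1/(Y(180, 207) + 24877) = 1/((15 + 12*207*180²) + 24877) = 1/((15 + 12*207*32400) + 24877) = 1/((15 + 80481600) + 24877) = 1/(80481615 + 24877) = 1/80506492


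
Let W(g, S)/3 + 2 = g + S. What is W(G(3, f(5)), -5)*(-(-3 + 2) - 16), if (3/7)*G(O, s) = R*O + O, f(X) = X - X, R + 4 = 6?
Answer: -630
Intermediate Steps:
R = 2 (R = -4 + 6 = 2)
f(X) = 0
G(O, s) = 7*O (G(O, s) = 7*(2*O + O)/3 = 7*(3*O)/3 = 7*O)
W(g, S) = -6 + 3*S + 3*g (W(g, S) = -6 + 3*(g + S) = -6 + 3*(S + g) = -6 + (3*S + 3*g) = -6 + 3*S + 3*g)
W(G(3, f(5)), -5)*(-(-3 + 2) - 16) = (-6 + 3*(-5) + 3*(7*3))*(-(-3 + 2) - 16) = (-6 - 15 + 3*21)*(-1*(-1) - 16) = (-6 - 15 + 63)*(1 - 16) = 42*(-15) = -630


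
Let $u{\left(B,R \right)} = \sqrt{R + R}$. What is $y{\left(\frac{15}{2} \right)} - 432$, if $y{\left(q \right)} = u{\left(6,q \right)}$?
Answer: $-432 + \sqrt{15} \approx -428.13$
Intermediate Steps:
$u{\left(B,R \right)} = \sqrt{2} \sqrt{R}$ ($u{\left(B,R \right)} = \sqrt{2 R} = \sqrt{2} \sqrt{R}$)
$y{\left(q \right)} = \sqrt{2} \sqrt{q}$
$y{\left(\frac{15}{2} \right)} - 432 = \sqrt{2} \sqrt{\frac{15}{2}} - 432 = \sqrt{2} \frac{\sqrt{30}}{2} - 432 = \sqrt{15} - 432 = -432 + \sqrt{15}$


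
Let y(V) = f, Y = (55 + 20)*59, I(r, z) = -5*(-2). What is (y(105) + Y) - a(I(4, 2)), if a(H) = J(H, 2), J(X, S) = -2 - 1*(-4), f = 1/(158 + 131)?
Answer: 1278248/289 ≈ 4423.0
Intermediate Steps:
I(r, z) = 10
f = 1/289 ≈ 0.0034602
Y = 4425 (Y = 75*59 = 4425)
y(V) = 1/289
J(X, S) = 2 (J(X, S) = -2 + 4 = 2)
a(H) = 2
(y(105) + Y) - a(I(4, 2)) = (1/289 + 4425) - 1*2 = 1278826/289 - 2 = 1278248/289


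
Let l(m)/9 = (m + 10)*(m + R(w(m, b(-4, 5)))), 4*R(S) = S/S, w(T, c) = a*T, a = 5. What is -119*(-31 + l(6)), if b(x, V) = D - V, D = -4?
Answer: -103411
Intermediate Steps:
b(x, V) = -4 - V
w(T, c) = 5*T
R(S) = ¼ (R(S) = (S/S)/4 = (¼)*1 = ¼)
l(m) = 9*(10 + m)*(¼ + m) (l(m) = 9*((m + 10)*(m + ¼)) = 9*((10 + m)*(¼ + m)) = 9*(10 + m)*(¼ + m))
-119*(-31 + l(6)) = -119*(-31 + (45/2 + 9*6² + (369/4)*6)) = -119*(-31 + (45/2 + 9*36 + 1107/2)) = -119*(-31 + (45/2 + 324 + 1107/2)) = -119*(-31 + 900) = -119*869 = -103411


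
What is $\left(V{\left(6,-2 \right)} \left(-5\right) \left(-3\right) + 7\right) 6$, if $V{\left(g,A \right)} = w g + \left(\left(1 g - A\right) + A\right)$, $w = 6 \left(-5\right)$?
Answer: $-15618$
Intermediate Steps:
$w = -30$
$V{\left(g,A \right)} = - 29 g$ ($V{\left(g,A \right)} = - 30 g + \left(\left(1 g - A\right) + A\right) = - 30 g + \left(\left(g - A\right) + A\right) = - 30 g + g = - 29 g$)
$\left(V{\left(6,-2 \right)} \left(-5\right) \left(-3\right) + 7\right) 6 = \left(\left(-29\right) 6 \left(-5\right) \left(-3\right) + 7\right) 6 = \left(\left(-174\right) \left(-5\right) \left(-3\right) + 7\right) 6 = \left(870 \left(-3\right) + 7\right) 6 = \left(-2610 + 7\right) 6 = \left(-2603\right) 6 = -15618$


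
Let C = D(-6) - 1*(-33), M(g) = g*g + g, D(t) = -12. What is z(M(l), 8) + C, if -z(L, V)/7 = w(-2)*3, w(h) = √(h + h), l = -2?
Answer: 21 - 42*I ≈ 21.0 - 42.0*I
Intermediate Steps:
w(h) = √2*√h (w(h) = √(2*h) = √2*√h)
M(g) = g + g² (M(g) = g² + g = g + g²)
z(L, V) = -42*I (z(L, V) = -7*√2*√(-2)*3 = -7*√2*(I*√2)*3 = -7*2*I*3 = -42*I)
C = 21 (C = -12 - 1*(-33) = -12 + 33 = 21)
z(M(l), 8) + C = -42*I + 21 = 21 - 42*I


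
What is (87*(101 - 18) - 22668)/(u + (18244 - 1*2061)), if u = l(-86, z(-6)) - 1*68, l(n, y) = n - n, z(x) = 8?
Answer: -15447/16115 ≈ -0.95855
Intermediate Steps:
l(n, y) = 0
u = -68 (u = 0 - 1*68 = 0 - 68 = -68)
(87*(101 - 18) - 22668)/(u + (18244 - 1*2061)) = (87*(101 - 18) - 22668)/(-68 + (18244 - 1*2061)) = (87*83 - 22668)/(-68 + (18244 - 2061)) = (7221 - 22668)/(-68 + 16183) = -15447/16115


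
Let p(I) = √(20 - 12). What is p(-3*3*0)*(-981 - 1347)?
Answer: -4656*√2 ≈ -6584.6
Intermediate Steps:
p(I) = 2*√2 (p(I) = √8 = 2*√2)
p(-3*3*0)*(-981 - 1347) = (2*√2)*(-981 - 1347) = (2*√2)*(-2328) = -4656*√2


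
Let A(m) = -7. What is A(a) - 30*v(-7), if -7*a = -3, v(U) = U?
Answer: 203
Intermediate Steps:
a = 3/7 (a = -⅐*(-3) = 3/7 ≈ 0.42857)
A(a) - 30*v(-7) = -7 - 30*(-7) = -7 + 210 = 203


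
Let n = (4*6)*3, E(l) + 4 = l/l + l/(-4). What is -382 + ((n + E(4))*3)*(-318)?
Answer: -65254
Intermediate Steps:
E(l) = -3 - l/4 (E(l) = -4 + (l/l + l/(-4)) = -4 + (1 + l*(-1/4)) = -4 + (1 - l/4) = -3 - l/4)
n = 72 (n = 24*3 = 72)
-382 + ((n + E(4))*3)*(-318) = -382 + ((72 + (-3 - 1/4*4))*3)*(-318) = -382 + ((72 + (-3 - 1))*3)*(-318) = -382 + ((72 - 4)*3)*(-318) = -382 + (68*3)*(-318) = -382 + 204*(-318) = -382 - 64872 = -65254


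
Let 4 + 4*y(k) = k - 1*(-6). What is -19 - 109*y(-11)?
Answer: 905/4 ≈ 226.25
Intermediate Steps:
y(k) = ½ + k/4 (y(k) = -1 + (k - 1*(-6))/4 = -1 + (k + 6)/4 = -1 + (6 + k)/4 = -1 + (3/2 + k/4) = ½ + k/4)
-19 - 109*y(-11) = -19 - 109*(½ + (¼)*(-11)) = -19 - 109*(½ - 11/4) = -19 - 109*(-9/4) = -19 + 981/4 = 905/4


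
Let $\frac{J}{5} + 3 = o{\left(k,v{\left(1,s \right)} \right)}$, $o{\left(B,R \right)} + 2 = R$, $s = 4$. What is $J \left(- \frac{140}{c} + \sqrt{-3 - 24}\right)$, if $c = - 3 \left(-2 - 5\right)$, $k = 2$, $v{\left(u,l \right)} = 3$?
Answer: $\frac{200}{3} - 30 i \sqrt{3} \approx 66.667 - 51.962 i$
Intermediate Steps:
$o{\left(B,R \right)} = -2 + R$
$c = 21$ ($c = \left(-3\right) \left(-7\right) = 21$)
$J = -10$ ($J = -15 + 5 \left(-2 + 3\right) = -15 + 5 \cdot 1 = -15 + 5 = -10$)
$J \left(- \frac{140}{c} + \sqrt{-3 - 24}\right) = - 10 \left(- \frac{140}{21} + \sqrt{-3 - 24}\right) = - 10 \left(\left(-140\right) \frac{1}{21} + \sqrt{-27}\right) = - 10 \left(- \frac{20}{3} + 3 i \sqrt{3}\right) = \frac{200}{3} - 30 i \sqrt{3}$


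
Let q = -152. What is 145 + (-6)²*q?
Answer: -5327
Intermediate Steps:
145 + (-6)²*q = 145 + (-6)²*(-152) = 145 + 36*(-152) = 145 - 5472 = -5327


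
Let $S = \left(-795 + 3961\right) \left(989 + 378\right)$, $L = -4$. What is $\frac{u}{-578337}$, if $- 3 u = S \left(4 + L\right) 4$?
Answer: $0$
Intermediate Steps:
$S = 4327922$ ($S = 3166 \cdot 1367 = 4327922$)
$u = 0$ ($u = - \frac{4327922 \left(4 - 4\right) 4}{3} = - \frac{4327922 \cdot 0 \cdot 4}{3} = - \frac{4327922 \cdot 0}{3} = \left(- \frac{1}{3}\right) 0 = 0$)
$\frac{u}{-578337} = \frac{0}{-578337} = 0 \left(- \frac{1}{578337}\right) = 0$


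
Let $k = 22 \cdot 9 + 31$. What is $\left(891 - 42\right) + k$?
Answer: $1078$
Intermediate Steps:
$k = 229$ ($k = 198 + 31 = 229$)
$\left(891 - 42\right) + k = \left(891 - 42\right) + 229 = 849 + 229 = 1078$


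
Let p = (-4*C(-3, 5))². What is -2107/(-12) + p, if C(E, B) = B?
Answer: 6907/12 ≈ 575.58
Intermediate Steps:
p = 400 (p = (-4*5)² = (-20)² = 400)
-2107/(-12) + p = -2107/(-12) + 400 = -2107*(-1)/12 + 400 = -43*(-49/12) + 400 = 2107/12 + 400 = 6907/12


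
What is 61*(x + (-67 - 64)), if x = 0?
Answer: -7991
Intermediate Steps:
61*(x + (-67 - 64)) = 61*(0 + (-67 - 64)) = 61*(0 - 131) = 61*(-131) = -7991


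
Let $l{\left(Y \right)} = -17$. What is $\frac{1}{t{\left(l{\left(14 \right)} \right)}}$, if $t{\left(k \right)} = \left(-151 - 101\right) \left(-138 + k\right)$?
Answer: $\frac{1}{39060} \approx 2.5602 \cdot 10^{-5}$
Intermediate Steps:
$t{\left(k \right)} = 34776 - 252 k$ ($t{\left(k \right)} = - 252 \left(-138 + k\right) = 34776 - 252 k$)
$\frac{1}{t{\left(l{\left(14 \right)} \right)}} = \frac{1}{34776 - -4284} = \frac{1}{34776 + 4284} = \frac{1}{39060}$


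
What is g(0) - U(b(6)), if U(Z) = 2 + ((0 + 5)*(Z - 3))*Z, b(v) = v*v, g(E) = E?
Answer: -5942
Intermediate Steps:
b(v) = v**2
U(Z) = 2 + Z*(-15 + 5*Z) (U(Z) = 2 + (5*(-3 + Z))*Z = 2 + (-15 + 5*Z)*Z = 2 + Z*(-15 + 5*Z))
g(0) - U(b(6)) = 0 - (2 - 15*6**2 + 5*(6**2)**2) = 0 - (2 - 15*36 + 5*36**2) = 0 - (2 - 540 + 5*1296) = 0 - (2 - 540 + 6480) = 0 - 1*5942 = 0 - 5942 = -5942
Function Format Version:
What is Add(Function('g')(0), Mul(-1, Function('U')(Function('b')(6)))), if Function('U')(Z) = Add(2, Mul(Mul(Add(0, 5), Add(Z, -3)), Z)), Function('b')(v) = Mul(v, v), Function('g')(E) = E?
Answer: -5942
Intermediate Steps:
Function('b')(v) = Pow(v, 2)
Function('U')(Z) = Add(2, Mul(Z, Add(-15, Mul(5, Z)))) (Function('U')(Z) = Add(2, Mul(Mul(5, Add(-3, Z)), Z)) = Add(2, Mul(Add(-15, Mul(5, Z)), Z)) = Add(2, Mul(Z, Add(-15, Mul(5, Z)))))
Add(Function('g')(0), Mul(-1, Function('U')(Function('b')(6)))) = Add(0, Mul(-1, Add(2, Mul(-15, Pow(6, 2)), Mul(5, Pow(Pow(6, 2), 2))))) = Add(0, Mul(-1, Add(2, Mul(-15, 36), Mul(5, Pow(36, 2))))) = Add(0, Mul(-1, Add(2, -540, Mul(5, 1296)))) = Add(0, Mul(-1, Add(2, -540, 6480))) = Add(0, Mul(-1, 5942)) = Add(0, -5942) = -5942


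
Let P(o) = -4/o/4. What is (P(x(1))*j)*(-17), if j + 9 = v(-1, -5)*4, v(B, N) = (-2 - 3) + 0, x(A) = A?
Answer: -493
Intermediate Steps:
v(B, N) = -5 (v(B, N) = -5 + 0 = -5)
P(o) = -1/o (P(o) = -4/o*(¼) = -1/o)
j = -29 (j = -9 - 5*4 = -9 - 20 = -29)
(P(x(1))*j)*(-17) = (-1/1*(-29))*(-17) = (-1*1*(-29))*(-17) = -1*(-29)*(-17) = 29*(-17) = -493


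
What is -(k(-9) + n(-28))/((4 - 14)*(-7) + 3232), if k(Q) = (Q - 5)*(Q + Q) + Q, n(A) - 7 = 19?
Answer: -269/3302 ≈ -0.081466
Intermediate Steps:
n(A) = 26 (n(A) = 7 + 19 = 26)
k(Q) = Q + 2*Q*(-5 + Q) (k(Q) = (-5 + Q)*(2*Q) + Q = 2*Q*(-5 + Q) + Q = Q + 2*Q*(-5 + Q))
-(k(-9) + n(-28))/((4 - 14)*(-7) + 3232) = -(-9*(-9 + 2*(-9)) + 26)/((4 - 14)*(-7) + 3232) = -(-9*(-9 - 18) + 26)/(-10*(-7) + 3232) = -(-9*(-27) + 26)/(70 + 3232) = -(243 + 26)/3302 = -269/3302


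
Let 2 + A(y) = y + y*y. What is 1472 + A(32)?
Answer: 2526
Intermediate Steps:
A(y) = -2 + y + y**2 (A(y) = -2 + (y + y*y) = -2 + (y + y**2) = -2 + y + y**2)
1472 + A(32) = 1472 + (-2 + 32 + 32**2) = 1472 + (-2 + 32 + 1024) = 1472 + 1054 = 2526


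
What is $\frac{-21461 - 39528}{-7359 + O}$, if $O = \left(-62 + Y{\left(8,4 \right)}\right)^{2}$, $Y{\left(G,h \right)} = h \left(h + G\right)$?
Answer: $\frac{60989}{7163} \approx 8.5145$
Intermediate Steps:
$Y{\left(G,h \right)} = h \left(G + h\right)$
$O = 196$ ($O = \left(-62 + 4 \left(8 + 4\right)\right)^{2} = \left(-62 + 4 \cdot 12\right)^{2} = \left(-62 + 48\right)^{2} = \left(-14\right)^{2} = 196$)
$\frac{-21461 - 39528}{-7359 + O} = \frac{-21461 - 39528}{-7359 + 196} = - \frac{60989}{-7163} = \left(-60989\right) \left(- \frac{1}{7163}\right) = \frac{60989}{7163}$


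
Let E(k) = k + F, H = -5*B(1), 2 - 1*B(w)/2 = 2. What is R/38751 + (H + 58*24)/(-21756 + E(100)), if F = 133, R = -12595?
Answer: -325023577/834037773 ≈ -0.38970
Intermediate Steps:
B(w) = 0 (B(w) = 4 - 2*2 = 4 - 4 = 0)
H = 0 (H = -5*0 = 0)
E(k) = 133 + k (E(k) = k + 133 = 133 + k)
R/38751 + (H + 58*24)/(-21756 + E(100)) = -12595/38751 + (0 + 58*24)/(-21756 + (133 + 100)) = -12595*1/38751 + (0 + 1392)/(-21756 + 233) = -12595/38751 + 1392/(-21523) = -12595/38751 + 1392*(-1/21523) = -12595/38751 - 1392/21523 = -325023577/834037773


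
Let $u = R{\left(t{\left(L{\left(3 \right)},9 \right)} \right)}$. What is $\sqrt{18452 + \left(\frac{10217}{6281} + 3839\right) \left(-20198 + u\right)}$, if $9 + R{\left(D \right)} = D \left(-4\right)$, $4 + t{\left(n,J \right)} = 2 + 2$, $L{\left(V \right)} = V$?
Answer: $\frac{2 i \sqrt{6324306184555}}{571} \approx 8808.5 i$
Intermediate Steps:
$t{\left(n,J \right)} = 0$ ($t{\left(n,J \right)} = -4 + \left(2 + 2\right) = -4 + 4 = 0$)
$R{\left(D \right)} = -9 - 4 D$ ($R{\left(D \right)} = -9 + D \left(-4\right) = -9 - 4 D$)
$u = -9$ ($u = -9 - 0 = -9 + 0 = -9$)
$\sqrt{18452 + \left(\frac{10217}{6281} + 3839\right) \left(-20198 + u\right)} = \sqrt{18452 + \left(\frac{10217}{6281} + 3839\right) \left(-20198 - 9\right)} = \sqrt{18452 + \left(10217 \cdot \frac{1}{6281} + 3839\right) \left(-20207\right)} = \sqrt{18452 + \left(\frac{10217}{6281} + 3839\right) \left(-20207\right)} = \sqrt{18452 + \frac{24122976}{6281} \left(-20207\right)} = \sqrt{18452 - \frac{44313906912}{571}} = \sqrt{- \frac{44303370820}{571}} = \frac{2 i \sqrt{6324306184555}}{571}$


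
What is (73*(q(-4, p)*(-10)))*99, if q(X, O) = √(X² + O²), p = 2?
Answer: -144540*√5 ≈ -3.2320e+5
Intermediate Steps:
q(X, O) = √(O² + X²)
(73*(q(-4, p)*(-10)))*99 = (73*(√(2² + (-4)²)*(-10)))*99 = (73*(√(4 + 16)*(-10)))*99 = (73*(√20*(-10)))*99 = (73*((2*√5)*(-10)))*99 = (73*(-20*√5))*99 = -1460*√5*99 = -144540*√5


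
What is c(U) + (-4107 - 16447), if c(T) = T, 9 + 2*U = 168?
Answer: -40949/2 ≈ -20475.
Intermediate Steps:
U = 159/2 (U = -9/2 + (½)*168 = -9/2 + 84 = 159/2 ≈ 79.500)
c(U) + (-4107 - 16447) = 159/2 + (-4107 - 16447) = 159/2 - 20554 = -40949/2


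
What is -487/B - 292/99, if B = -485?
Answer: -93407/48015 ≈ -1.9454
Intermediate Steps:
-487/B - 292/99 = -487/(-485) - 292/99 = -487*(-1/485) - 292*1/99 = 487/485 - 292/99 = -93407/48015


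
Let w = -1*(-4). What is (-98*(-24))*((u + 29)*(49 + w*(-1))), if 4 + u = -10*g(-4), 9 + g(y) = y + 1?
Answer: 15346800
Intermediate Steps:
g(y) = -8 + y (g(y) = -9 + (y + 1) = -9 + (1 + y) = -8 + y)
w = 4
u = 116 (u = -4 - 10*(-8 - 4) = -4 - 10*(-12) = -4 - 5*(-24) = -4 + 120 = 116)
(-98*(-24))*((u + 29)*(49 + w*(-1))) = (-98*(-24))*((116 + 29)*(49 + 4*(-1))) = 2352*(145*(49 - 4)) = 2352*(145*45) = 2352*6525 = 15346800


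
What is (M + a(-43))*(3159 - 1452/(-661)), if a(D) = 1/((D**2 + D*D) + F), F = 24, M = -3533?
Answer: -27477229978575/2460242 ≈ -1.1169e+7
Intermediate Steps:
a(D) = 1/(24 + 2*D**2) (a(D) = 1/((D**2 + D*D) + 24) = 1/((D**2 + D**2) + 24) = 1/(2*D**2 + 24) = 1/(24 + 2*D**2))
(M + a(-43))*(3159 - 1452/(-661)) = (-3533 + 1/(2*(12 + (-43)**2)))*(3159 - 1452/(-661)) = (-3533 + 1/(2*(12 + 1849)))*(3159 - 1452*(-1/661)) = (-3533 + (1/2)/1861)*(3159 + 1452/661) = (-3533 + (1/2)*(1/1861))*(2089551/661) = (-3533 + 1/3722)*(2089551/661) = -13149825/3722*2089551/661 = -27477229978575/2460242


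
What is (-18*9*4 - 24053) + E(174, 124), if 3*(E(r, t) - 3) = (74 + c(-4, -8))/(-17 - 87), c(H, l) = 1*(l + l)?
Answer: -3852917/156 ≈ -24698.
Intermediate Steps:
c(H, l) = 2*l (c(H, l) = 1*(2*l) = 2*l)
E(r, t) = 439/156 (E(r, t) = 3 + ((74 + 2*(-8))/(-17 - 87))/3 = 3 + ((74 - 16)/(-104))/3 = 3 + (58*(-1/104))/3 = 3 + (⅓)*(-29/52) = 3 - 29/156 = 439/156)
(-18*9*4 - 24053) + E(174, 124) = (-18*9*4 - 24053) + 439/156 = (-162*4 - 24053) + 439/156 = (-648 - 24053) + 439/156 = -24701 + 439/156 = -3852917/156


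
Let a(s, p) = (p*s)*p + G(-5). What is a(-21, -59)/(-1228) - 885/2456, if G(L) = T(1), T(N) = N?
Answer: 145315/2456 ≈ 59.167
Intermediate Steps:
G(L) = 1
a(s, p) = 1 + s*p**2 (a(s, p) = (p*s)*p + 1 = s*p**2 + 1 = 1 + s*p**2)
a(-21, -59)/(-1228) - 885/2456 = (1 - 21*(-59)**2)/(-1228) - 885/2456 = (1 - 21*3481)*(-1/1228) - 885*1/2456 = (1 - 73101)*(-1/1228) - 885/2456 = -73100*(-1/1228) - 885/2456 = 18275/307 - 885/2456 = 145315/2456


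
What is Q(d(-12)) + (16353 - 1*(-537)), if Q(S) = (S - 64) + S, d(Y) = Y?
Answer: 16802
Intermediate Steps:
Q(S) = -64 + 2*S (Q(S) = (-64 + S) + S = -64 + 2*S)
Q(d(-12)) + (16353 - 1*(-537)) = (-64 + 2*(-12)) + (16353 - 1*(-537)) = (-64 - 24) + (16353 + 537) = -88 + 16890 = 16802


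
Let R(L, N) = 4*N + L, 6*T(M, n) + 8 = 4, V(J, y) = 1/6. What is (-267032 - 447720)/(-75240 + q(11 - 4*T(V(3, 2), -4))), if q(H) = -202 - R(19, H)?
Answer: 2144256/226547 ≈ 9.4650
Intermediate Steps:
V(J, y) = ⅙
T(M, n) = -⅔ (T(M, n) = -4/3 + (⅙)*4 = -4/3 + ⅔ = -⅔)
R(L, N) = L + 4*N
q(H) = -221 - 4*H (q(H) = -202 - (19 + 4*H) = -202 + (-19 - 4*H) = -221 - 4*H)
(-267032 - 447720)/(-75240 + q(11 - 4*T(V(3, 2), -4))) = (-267032 - 447720)/(-75240 + (-221 - 4*(11 - 4*(-⅔)))) = -714752/(-75240 + (-221 - 4*(11 + 8/3))) = -714752/(-75240 + (-221 - 4*41/3)) = -714752/(-75240 + (-221 - 164/3)) = -714752/(-75240 - 827/3) = -714752/(-226547/3) = -714752*(-3/226547) = 2144256/226547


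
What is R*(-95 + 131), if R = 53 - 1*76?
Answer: -828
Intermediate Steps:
R = -23 (R = 53 - 76 = -23)
R*(-95 + 131) = -23*(-95 + 131) = -23*36 = -828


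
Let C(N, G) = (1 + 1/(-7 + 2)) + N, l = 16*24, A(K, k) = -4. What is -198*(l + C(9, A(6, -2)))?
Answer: -389862/5 ≈ -77972.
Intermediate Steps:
l = 384
C(N, G) = ⅘ + N (C(N, G) = (1 + 1/(-5)) + N = (1 - ⅕) + N = ⅘ + N)
-198*(l + C(9, A(6, -2))) = -198*(384 + (⅘ + 9)) = -198*(384 + 49/5) = -198*1969/5 = -389862/5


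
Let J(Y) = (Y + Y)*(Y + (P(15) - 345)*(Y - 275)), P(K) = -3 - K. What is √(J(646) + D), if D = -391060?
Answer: 2*I*√43388486 ≈ 13174.0*I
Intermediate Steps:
J(Y) = 2*Y*(99825 - 362*Y) (J(Y) = (Y + Y)*(Y + ((-3 - 1*15) - 345)*(Y - 275)) = (2*Y)*(Y + ((-3 - 15) - 345)*(-275 + Y)) = (2*Y)*(Y + (-18 - 345)*(-275 + Y)) = (2*Y)*(Y - 363*(-275 + Y)) = (2*Y)*(Y + (99825 - 363*Y)) = (2*Y)*(99825 - 362*Y) = 2*Y*(99825 - 362*Y))
√(J(646) + D) = √(2*646*(99825 - 362*646) - 391060) = √(2*646*(99825 - 233852) - 391060) = √(2*646*(-134027) - 391060) = √(-173162884 - 391060) = √(-173553944) = 2*I*√43388486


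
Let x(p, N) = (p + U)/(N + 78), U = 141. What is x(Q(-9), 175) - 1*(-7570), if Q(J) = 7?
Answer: 1915358/253 ≈ 7570.6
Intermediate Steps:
x(p, N) = (141 + p)/(78 + N) (x(p, N) = (p + 141)/(N + 78) = (141 + p)/(78 + N))
x(Q(-9), 175) - 1*(-7570) = (141 + 7)/(78 + 175) - 1*(-7570) = 148/253 + 7570 = 1915358/253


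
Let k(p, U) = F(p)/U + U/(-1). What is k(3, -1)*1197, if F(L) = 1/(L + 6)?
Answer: 1064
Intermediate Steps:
F(L) = 1/(6 + L)
k(p, U) = -U + 1/(U*(6 + p)) (k(p, U) = 1/((6 + p)*U) + U/(-1) = 1/(U*(6 + p)) + U*(-1) = 1/(U*(6 + p)) - U = -U + 1/(U*(6 + p)))
k(3, -1)*1197 = (-1*(-1) + 1/((-1)*(6 + 3)))*1197 = (1 - 1/9)*1197 = (1 - 1*⅑)*1197 = (1 - ⅑)*1197 = (8/9)*1197 = 1064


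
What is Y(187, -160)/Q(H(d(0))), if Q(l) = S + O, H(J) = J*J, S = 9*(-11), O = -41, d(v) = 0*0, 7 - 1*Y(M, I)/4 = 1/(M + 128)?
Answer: -2204/11025 ≈ -0.19991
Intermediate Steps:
Y(M, I) = 28 - 4/(128 + M) (Y(M, I) = 28 - 4/(M + 128) = 28 - 4/(128 + M))
d(v) = 0
S = -99
H(J) = J²
Q(l) = -140 (Q(l) = -99 - 41 = -140)
Y(187, -160)/Q(H(d(0))) = (4*(895 + 7*187)/(128 + 187))/(-140) = (4*(895 + 1309)/315)*(-1/140) = (4*(1/315)*2204)*(-1/140) = (8816/315)*(-1/140) = -2204/11025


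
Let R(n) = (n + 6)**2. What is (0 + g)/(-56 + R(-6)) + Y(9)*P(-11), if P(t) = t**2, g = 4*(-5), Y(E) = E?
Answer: 15251/14 ≈ 1089.4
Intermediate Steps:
R(n) = (6 + n)**2
g = -20
(0 + g)/(-56 + R(-6)) + Y(9)*P(-11) = (0 - 20)/(-56 + (6 - 6)**2) + 9*(-11)**2 = -20/(-56 + 0**2) + 9*121 = -20/(-56 + 0) + 1089 = -20/(-56) + 1089 = -20*(-1/56) + 1089 = 5/14 + 1089 = 15251/14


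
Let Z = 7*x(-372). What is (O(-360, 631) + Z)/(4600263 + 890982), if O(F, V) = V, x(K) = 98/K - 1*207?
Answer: -152491/1021371570 ≈ -0.00014930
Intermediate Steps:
x(K) = -207 + 98/K (x(K) = 98/K - 207 = -207 + 98/K)
Z = -269857/186 (Z = 7*(-207 + 98/(-372)) = 7*(-207 + 98*(-1/372)) = 7*(-207 - 49/186) = 7*(-38551/186) = -269857/186 ≈ -1450.8)
(O(-360, 631) + Z)/(4600263 + 890982) = (631 - 269857/186)/(4600263 + 890982) = -152491/186/5491245 = -152491/186*1/5491245 = -152491/1021371570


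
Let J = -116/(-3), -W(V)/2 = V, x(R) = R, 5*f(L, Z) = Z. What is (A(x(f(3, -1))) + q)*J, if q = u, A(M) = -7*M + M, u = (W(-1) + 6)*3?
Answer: 4872/5 ≈ 974.40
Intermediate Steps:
f(L, Z) = Z/5
W(V) = -2*V
J = 116/3 (J = -116*(-⅓) = 116/3 ≈ 38.667)
u = 24 (u = (-2*(-1) + 6)*3 = (2 + 6)*3 = 8*3 = 24)
A(M) = -6*M
q = 24
(A(x(f(3, -1))) + q)*J = (-6*(-1)/5 + 24)*(116/3) = (-6*(-⅕) + 24)*(116/3) = (6/5 + 24)*(116/3) = (126/5)*(116/3) = 4872/5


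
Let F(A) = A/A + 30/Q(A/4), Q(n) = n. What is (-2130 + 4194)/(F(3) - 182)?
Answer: -688/47 ≈ -14.638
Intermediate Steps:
F(A) = 1 + 120/A (F(A) = A/A + 30/((A/4)) = 1 + 30/((A*(¼))) = 1 + 30/((A/4)) = 1 + 30*(4/A) = 1 + 120/A)
(-2130 + 4194)/(F(3) - 182) = (-2130 + 4194)/((120 + 3)/3 - 182) = 2064/((⅓)*123 - 182) = 2064/(41 - 182) = 2064/(-141) = 2064*(-1/141) = -688/47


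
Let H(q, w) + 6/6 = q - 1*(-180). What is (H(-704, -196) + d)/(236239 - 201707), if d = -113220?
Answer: -113745/34532 ≈ -3.2939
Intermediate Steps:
H(q, w) = 179 + q (H(q, w) = -1 + (q - 1*(-180)) = -1 + (q + 180) = -1 + (180 + q) = 179 + q)
(H(-704, -196) + d)/(236239 - 201707) = ((179 - 704) - 113220)/(236239 - 201707) = (-525 - 113220)/34532 = -113745*1/34532 = -113745/34532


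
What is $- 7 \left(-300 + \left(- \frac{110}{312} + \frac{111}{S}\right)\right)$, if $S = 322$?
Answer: $\frac{7534997}{3588} \approx 2100.1$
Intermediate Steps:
$- 7 \left(-300 + \left(- \frac{110}{312} + \frac{111}{S}\right)\right) = - 7 \left(-300 + \left(- \frac{110}{312} + \frac{111}{322}\right)\right) = - 7 \left(-300 + \left(\left(-110\right) \frac{1}{312} + 111 \cdot \frac{1}{322}\right)\right) = - 7 \left(-300 + \left(- \frac{55}{156} + \frac{111}{322}\right)\right) = - 7 \left(-300 - \frac{197}{25116}\right) = \left(-7\right) \left(- \frac{7534997}{25116}\right) = \frac{7534997}{3588}$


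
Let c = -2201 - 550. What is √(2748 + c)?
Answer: I*√3 ≈ 1.732*I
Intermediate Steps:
c = -2751
√(2748 + c) = √(2748 - 2751) = √(-3) = I*√3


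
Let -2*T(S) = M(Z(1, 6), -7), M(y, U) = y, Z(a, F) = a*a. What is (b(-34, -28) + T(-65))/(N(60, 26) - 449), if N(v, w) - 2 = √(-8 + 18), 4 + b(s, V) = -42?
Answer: 41571/399598 + 93*√10/399598 ≈ 0.10477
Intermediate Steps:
b(s, V) = -46 (b(s, V) = -4 - 42 = -46)
Z(a, F) = a²
N(v, w) = 2 + √10 (N(v, w) = 2 + √(-8 + 18) = 2 + √10)
T(S) = -½ (T(S) = -½*1² = -½*1 = -½)
(b(-34, -28) + T(-65))/(N(60, 26) - 449) = (-46 - ½)/((2 + √10) - 449) = -93/(2*(-447 + √10))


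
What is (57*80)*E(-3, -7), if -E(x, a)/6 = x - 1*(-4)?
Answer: -27360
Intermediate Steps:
E(x, a) = -24 - 6*x (E(x, a) = -6*(x - 1*(-4)) = -6*(x + 4) = -6*(4 + x) = -24 - 6*x)
(57*80)*E(-3, -7) = (57*80)*(-24 - 6*(-3)) = 4560*(-24 + 18) = 4560*(-6) = -27360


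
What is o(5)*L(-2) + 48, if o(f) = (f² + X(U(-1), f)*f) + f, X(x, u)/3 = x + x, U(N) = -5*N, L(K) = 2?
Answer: 408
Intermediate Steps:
X(x, u) = 6*x (X(x, u) = 3*(x + x) = 3*(2*x) = 6*x)
o(f) = f² + 31*f (o(f) = (f² + (6*(-5*(-1)))*f) + f = (f² + (6*5)*f) + f = (f² + 30*f) + f = f² + 31*f)
o(5)*L(-2) + 48 = (5*(31 + 5))*2 + 48 = (5*36)*2 + 48 = 180*2 + 48 = 360 + 48 = 408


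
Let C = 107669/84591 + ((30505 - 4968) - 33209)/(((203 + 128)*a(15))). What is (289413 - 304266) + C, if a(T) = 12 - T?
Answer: -415626404890/27999621 ≈ -14844.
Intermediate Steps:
C = 251965823/27999621 (C = 107669/84591 + ((30505 - 4968) - 33209)/(((203 + 128)*(12 - 1*15))) = 107669*(1/84591) + (25537 - 33209)/((331*(12 - 15))) = 107669/84591 - 7672/(331*(-3)) = 107669/84591 - 7672/(-993) = 107669/84591 - 7672*(-1/993) = 107669/84591 + 7672/993 = 251965823/27999621 ≈ 8.9989)
(289413 - 304266) + C = (289413 - 304266) + 251965823/27999621 = -14853 + 251965823/27999621 = -415626404890/27999621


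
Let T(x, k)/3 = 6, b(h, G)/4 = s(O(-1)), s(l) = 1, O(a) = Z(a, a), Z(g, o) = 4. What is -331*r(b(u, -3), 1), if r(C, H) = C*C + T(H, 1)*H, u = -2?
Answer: -11254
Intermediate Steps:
O(a) = 4
b(h, G) = 4 (b(h, G) = 4*1 = 4)
T(x, k) = 18 (T(x, k) = 3*6 = 18)
r(C, H) = C**2 + 18*H (r(C, H) = C*C + 18*H = C**2 + 18*H)
-331*r(b(u, -3), 1) = -331*(4**2 + 18*1) = -331*(16 + 18) = -331*34 = -11254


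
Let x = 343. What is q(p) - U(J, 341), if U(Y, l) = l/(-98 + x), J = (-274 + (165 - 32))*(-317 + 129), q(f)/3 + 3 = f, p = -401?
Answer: -297281/245 ≈ -1213.4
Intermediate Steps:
q(f) = -9 + 3*f
J = 26508 (J = (-274 + 133)*(-188) = -141*(-188) = 26508)
U(Y, l) = l/245 (U(Y, l) = l/(-98 + 343) = l/245)
q(p) - U(J, 341) = (-9 + 3*(-401)) - 341/245 = (-9 - 1203) - 1*341/245 = -1212 - 341/245 = -297281/245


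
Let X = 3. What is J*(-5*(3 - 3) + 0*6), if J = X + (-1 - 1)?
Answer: 0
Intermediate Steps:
J = 1 (J = 3 + (-1 - 1) = 3 - 2 = 1)
J*(-5*(3 - 3) + 0*6) = 1*(-5*(3 - 3) + 0*6) = 1*(-5*0 + 0) = 1*(0 + 0) = 1*0 = 0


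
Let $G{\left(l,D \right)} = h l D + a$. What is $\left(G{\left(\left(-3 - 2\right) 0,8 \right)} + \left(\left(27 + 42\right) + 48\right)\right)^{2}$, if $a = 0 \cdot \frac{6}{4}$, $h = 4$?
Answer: $13689$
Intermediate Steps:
$a = 0$ ($a = 0 \cdot 6 \cdot \frac{1}{4} = 0 \cdot \frac{3}{2} = 0$)
$G{\left(l,D \right)} = 4 D l$ ($G{\left(l,D \right)} = 4 l D + 0 = 4 D l + 0 = 4 D l$)
$\left(G{\left(\left(-3 - 2\right) 0,8 \right)} + \left(\left(27 + 42\right) + 48\right)\right)^{2} = \left(4 \cdot 8 \left(-3 - 2\right) 0 + \left(\left(27 + 42\right) + 48\right)\right)^{2} = \left(4 \cdot 8 \left(\left(-5\right) 0\right) + \left(69 + 48\right)\right)^{2} = \left(4 \cdot 8 \cdot 0 + 117\right)^{2} = \left(0 + 117\right)^{2} = 117^{2} = 13689$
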